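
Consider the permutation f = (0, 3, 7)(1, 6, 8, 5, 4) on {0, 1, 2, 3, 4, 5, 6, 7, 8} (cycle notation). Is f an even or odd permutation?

even

The cycle lengths are 5, 3, 1.
A cycle is odd iff its length is even; f has 0 even-length cycles, so sgn(f) = (−1)^0 and f is even.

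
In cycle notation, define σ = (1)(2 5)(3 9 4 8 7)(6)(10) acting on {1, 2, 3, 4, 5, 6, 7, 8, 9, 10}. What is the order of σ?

10

The cycle type of σ is (5, 2, 1, 1, 1).
Since disjoint cycles commute, ord(σ) = lcm(5, 2) = 10.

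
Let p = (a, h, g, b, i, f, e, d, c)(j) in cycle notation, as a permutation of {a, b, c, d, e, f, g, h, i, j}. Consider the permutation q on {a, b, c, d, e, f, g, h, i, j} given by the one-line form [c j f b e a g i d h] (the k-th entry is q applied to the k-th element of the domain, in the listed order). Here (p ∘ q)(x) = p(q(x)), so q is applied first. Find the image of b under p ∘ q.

j

q(b) = j, then p(j) = j; composing gives (p ∘ q)(b) = j.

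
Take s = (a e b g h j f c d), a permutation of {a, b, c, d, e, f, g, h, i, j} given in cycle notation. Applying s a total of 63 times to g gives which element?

g lies in the 9-cycle (a e b g h j f c d).
On a 9-cycle, s^9 is the identity, so s^63 = s^0 there (63 ≡ 0 mod 9).
So s^63(g) = g.

g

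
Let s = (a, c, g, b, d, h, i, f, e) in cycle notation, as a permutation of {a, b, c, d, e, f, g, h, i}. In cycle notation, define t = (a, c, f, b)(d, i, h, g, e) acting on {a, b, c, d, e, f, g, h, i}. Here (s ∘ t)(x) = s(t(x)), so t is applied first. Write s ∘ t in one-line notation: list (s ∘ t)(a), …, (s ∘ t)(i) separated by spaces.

(s ∘ t)(x) = s(t(x)). Computing each image: s(t(a)) = s(c) = g, s(t(b)) = s(a) = c, s(t(c)) = s(f) = e, s(t(d)) = s(i) = f, s(t(e)) = s(d) = h, s(t(f)) = s(b) = d, s(t(g)) = s(e) = a, s(t(h)) = s(g) = b, s(t(i)) = s(h) = i.
Hence s ∘ t = [g c e f h d a b i].

g c e f h d a b i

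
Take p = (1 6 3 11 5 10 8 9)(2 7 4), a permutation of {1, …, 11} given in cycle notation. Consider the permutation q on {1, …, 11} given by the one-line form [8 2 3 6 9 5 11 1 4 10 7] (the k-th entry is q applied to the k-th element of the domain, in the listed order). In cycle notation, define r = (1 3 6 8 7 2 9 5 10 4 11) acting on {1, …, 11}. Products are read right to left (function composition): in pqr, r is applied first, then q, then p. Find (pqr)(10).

(pqr)(10) = p(q(r(10))). r(10) = 4, then q(4) = 6, then p(6) = 3, so the result is 3.

3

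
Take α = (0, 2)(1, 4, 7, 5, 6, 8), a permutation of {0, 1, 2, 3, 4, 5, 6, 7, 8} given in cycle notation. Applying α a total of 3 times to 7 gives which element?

8

7 lies in the 6-cycle (1, 4, 7, 5, 6, 8).
Stepping 3 places around the cycle: 7 → 5 → 6 → 8.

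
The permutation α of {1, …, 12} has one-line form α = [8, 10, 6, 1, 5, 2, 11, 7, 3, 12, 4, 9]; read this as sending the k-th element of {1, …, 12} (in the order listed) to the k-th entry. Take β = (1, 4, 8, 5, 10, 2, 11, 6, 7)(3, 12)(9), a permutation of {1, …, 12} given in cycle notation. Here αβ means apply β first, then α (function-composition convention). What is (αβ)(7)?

(αβ)(7) = α(β(7)). β(7) = 1, then α(1) = 8. So (αβ)(7) = 8.

8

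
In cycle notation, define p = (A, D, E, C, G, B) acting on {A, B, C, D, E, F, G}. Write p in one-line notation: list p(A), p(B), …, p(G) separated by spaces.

D A G E C F B

Reading each image from the cycles: A→D, B→A, C→G, D→E, E→C, F→F, G→B.
So the one-line form is D A G E C F B.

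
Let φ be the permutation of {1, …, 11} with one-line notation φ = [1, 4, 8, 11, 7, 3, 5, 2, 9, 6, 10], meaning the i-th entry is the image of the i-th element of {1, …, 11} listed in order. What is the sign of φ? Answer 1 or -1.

-1

In disjoint-cycle form the cycle lengths are 7, 2, 1, 1.
A cycle is odd iff its length is even; φ has 1 even-length cycle, so sgn(φ) = (−1)^1 and φ is odd.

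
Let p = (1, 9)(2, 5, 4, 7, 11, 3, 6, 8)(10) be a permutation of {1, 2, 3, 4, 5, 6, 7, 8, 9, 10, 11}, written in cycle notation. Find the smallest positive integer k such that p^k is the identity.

The cycle type of p is (8, 2, 1).
The order of p is the least common multiple of its cycle lengths: lcm(8, 2) = 8.

8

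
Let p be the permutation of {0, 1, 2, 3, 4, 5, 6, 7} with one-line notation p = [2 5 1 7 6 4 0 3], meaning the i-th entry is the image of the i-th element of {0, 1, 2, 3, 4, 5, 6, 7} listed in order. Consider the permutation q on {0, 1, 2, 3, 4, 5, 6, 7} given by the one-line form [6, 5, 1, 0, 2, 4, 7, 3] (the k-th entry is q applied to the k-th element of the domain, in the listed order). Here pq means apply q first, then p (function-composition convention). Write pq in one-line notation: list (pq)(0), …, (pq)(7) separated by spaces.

(pq)(x) = p(q(x)). Computing each image: p(q(0)) = p(6) = 0, p(q(1)) = p(5) = 4, p(q(2)) = p(1) = 5, p(q(3)) = p(0) = 2, p(q(4)) = p(2) = 1, p(q(5)) = p(4) = 6, p(q(6)) = p(7) = 3, p(q(7)) = p(3) = 7.
Hence pq = [0 4 5 2 1 6 3 7].

0 4 5 2 1 6 3 7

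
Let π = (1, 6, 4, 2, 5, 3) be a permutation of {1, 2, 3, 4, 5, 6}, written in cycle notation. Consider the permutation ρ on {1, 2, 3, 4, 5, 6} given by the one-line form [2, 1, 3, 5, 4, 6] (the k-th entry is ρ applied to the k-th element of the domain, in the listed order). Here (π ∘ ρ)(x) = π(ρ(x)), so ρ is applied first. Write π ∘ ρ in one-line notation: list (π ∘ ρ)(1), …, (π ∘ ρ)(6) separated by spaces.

(π ∘ ρ)(x) = π(ρ(x)). Computing each image: π(ρ(1)) = π(2) = 5, π(ρ(2)) = π(1) = 6, π(ρ(3)) = π(3) = 1, π(ρ(4)) = π(5) = 3, π(ρ(5)) = π(4) = 2, π(ρ(6)) = π(6) = 4.
Hence π ∘ ρ = [5 6 1 3 2 4].

5 6 1 3 2 4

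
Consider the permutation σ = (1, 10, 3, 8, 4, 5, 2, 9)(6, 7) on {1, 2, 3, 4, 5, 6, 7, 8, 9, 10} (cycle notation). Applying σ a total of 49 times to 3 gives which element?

8

3 lies in the 8-cycle (1, 10, 3, 8, 4, 5, 2, 9).
On an 8-cycle, σ^8 is the identity, so σ^49 = σ^1 there (49 ≡ 1 mod 8).
Advancing 1 step from 3: 3 → 8.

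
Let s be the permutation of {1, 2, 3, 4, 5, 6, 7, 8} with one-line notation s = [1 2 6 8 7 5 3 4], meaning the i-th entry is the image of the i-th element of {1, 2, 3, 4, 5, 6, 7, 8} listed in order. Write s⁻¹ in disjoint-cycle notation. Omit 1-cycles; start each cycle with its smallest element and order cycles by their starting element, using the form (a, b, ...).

(3, 7, 5, 6)(4, 8)

The cycle decomposition of s is (3, 6, 5, 7)(4, 8).
Reversing each cycle (and rotating so the smallest element leads) gives s⁻¹ = (3, 7, 5, 6)(4, 8).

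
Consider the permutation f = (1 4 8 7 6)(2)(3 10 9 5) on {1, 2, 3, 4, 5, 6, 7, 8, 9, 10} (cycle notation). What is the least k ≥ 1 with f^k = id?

The disjoint cycles have lengths 5, 4, 1.
The order is lcm(5, 4) = 20.

20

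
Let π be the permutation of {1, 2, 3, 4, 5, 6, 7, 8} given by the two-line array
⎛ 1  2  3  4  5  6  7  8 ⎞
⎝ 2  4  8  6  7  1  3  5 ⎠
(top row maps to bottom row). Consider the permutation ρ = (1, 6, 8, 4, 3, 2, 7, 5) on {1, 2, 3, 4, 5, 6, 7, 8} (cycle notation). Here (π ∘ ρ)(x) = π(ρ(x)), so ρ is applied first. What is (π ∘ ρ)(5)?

ρ(5) = 1, then π(1) = 2; composing gives (π ∘ ρ)(5) = 2.

2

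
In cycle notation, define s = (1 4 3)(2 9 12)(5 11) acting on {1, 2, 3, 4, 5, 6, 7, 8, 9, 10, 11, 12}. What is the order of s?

6

The disjoint cycles have lengths 3, 3, 2, 1, 1, 1, 1.
Since disjoint cycles commute, ord(s) = lcm(3, 3, 2) = 6.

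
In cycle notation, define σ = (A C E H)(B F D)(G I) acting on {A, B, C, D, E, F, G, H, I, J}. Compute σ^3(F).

F

F lies in the 3-cycle (B F D).
On a 3-cycle, σ^3 is the identity, so σ^3 = σ^0 there (3 ≡ 0 mod 3).
So σ^3(F) = F.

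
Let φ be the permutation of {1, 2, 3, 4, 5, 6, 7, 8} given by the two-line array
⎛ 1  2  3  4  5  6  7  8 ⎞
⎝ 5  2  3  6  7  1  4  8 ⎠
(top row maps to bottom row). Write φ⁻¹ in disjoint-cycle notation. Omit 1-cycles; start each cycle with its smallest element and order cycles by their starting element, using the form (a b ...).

First write φ in disjoint cycles: (1 5 7 4 6).
The inverse reverses every cycle; in canonical form, φ⁻¹ = (1 6 4 7 5).

(1 6 4 7 5)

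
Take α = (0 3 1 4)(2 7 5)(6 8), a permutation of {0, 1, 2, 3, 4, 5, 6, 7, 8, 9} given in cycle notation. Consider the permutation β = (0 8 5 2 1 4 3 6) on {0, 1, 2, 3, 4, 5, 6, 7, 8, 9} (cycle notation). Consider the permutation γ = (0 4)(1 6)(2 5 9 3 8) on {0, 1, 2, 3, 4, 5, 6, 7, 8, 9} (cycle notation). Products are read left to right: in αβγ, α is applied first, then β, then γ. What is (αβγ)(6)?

Chase 6: α(6) = 8; β(8) = 5; γ(5) = 9. Hence (αβγ)(6) = 9.

9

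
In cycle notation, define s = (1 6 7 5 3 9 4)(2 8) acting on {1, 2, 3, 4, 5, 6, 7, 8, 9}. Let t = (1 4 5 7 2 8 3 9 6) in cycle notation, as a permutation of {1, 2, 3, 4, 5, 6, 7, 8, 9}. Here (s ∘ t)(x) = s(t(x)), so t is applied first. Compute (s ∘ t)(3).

First apply t: t(3) = 9, then s(9) = 4. Thus (s ∘ t)(3) = 4.

4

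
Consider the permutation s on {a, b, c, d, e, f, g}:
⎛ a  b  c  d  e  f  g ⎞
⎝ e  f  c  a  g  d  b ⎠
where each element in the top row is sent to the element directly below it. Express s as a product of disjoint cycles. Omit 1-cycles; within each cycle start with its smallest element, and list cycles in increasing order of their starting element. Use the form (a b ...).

From a: a → e → g → b → f → d → a, closing the cycle (a e g b f d).
Continuing from each remaining unvisited element yields (a e g b f d).

(a e g b f d)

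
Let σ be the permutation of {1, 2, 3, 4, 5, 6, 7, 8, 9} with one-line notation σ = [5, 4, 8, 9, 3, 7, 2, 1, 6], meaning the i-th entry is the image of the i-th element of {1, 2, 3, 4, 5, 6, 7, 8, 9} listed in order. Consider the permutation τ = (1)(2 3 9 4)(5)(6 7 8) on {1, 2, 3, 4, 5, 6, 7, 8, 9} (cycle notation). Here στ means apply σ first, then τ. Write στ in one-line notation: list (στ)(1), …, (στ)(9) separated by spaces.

5 2 6 4 9 8 3 1 7

(στ)(x) = τ(σ(x)). Computing each image: τ(σ(1)) = τ(5) = 5, τ(σ(2)) = τ(4) = 2, τ(σ(3)) = τ(8) = 6, τ(σ(4)) = τ(9) = 4, τ(σ(5)) = τ(3) = 9, τ(σ(6)) = τ(7) = 8, τ(σ(7)) = τ(2) = 3, τ(σ(8)) = τ(1) = 1, τ(σ(9)) = τ(6) = 7.
Hence στ = [5 2 6 4 9 8 3 1 7].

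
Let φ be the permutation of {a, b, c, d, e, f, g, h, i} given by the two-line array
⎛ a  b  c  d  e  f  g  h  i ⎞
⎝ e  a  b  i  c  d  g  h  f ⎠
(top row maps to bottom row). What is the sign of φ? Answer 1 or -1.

-1

In disjoint-cycle form the cycle lengths are 4, 3, 1, 1.
A cycle of length ℓ contributes ℓ−1 transpositions, so φ is a product of 3 + 2 = 5 transpositions — odd.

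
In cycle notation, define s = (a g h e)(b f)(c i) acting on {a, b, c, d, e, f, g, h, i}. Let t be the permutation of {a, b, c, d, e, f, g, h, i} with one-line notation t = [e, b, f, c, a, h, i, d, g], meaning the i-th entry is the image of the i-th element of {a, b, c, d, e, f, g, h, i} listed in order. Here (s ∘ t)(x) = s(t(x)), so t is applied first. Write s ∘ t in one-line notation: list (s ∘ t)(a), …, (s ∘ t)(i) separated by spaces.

a f b i g e c d h

(s ∘ t)(x) = s(t(x)). Computing each image: s(t(a)) = s(e) = a, s(t(b)) = s(b) = f, s(t(c)) = s(f) = b, s(t(d)) = s(c) = i, s(t(e)) = s(a) = g, s(t(f)) = s(h) = e, s(t(g)) = s(i) = c, s(t(h)) = s(d) = d, s(t(i)) = s(g) = h.
Hence s ∘ t = [a f b i g e c d h].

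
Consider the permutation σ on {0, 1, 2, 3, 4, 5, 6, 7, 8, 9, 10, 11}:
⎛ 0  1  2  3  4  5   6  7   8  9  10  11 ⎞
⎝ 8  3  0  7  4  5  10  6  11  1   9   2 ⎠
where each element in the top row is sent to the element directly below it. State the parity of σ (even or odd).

In disjoint-cycle form the cycle lengths are 6, 4, 1, 1.
A cycle is odd iff its length is even; σ has 2 even-length cycles, so sgn(σ) = (−1)^2 and σ is even.

even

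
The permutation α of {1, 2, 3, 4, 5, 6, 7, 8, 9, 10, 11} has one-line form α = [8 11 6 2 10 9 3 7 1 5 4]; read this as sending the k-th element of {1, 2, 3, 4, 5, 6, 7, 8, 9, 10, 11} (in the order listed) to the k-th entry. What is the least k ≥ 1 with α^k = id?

The disjoint-cycle form of α has cycle lengths 6, 3, 2.
The order of α is the least common multiple of its cycle lengths: lcm(6, 3, 2) = 6.

6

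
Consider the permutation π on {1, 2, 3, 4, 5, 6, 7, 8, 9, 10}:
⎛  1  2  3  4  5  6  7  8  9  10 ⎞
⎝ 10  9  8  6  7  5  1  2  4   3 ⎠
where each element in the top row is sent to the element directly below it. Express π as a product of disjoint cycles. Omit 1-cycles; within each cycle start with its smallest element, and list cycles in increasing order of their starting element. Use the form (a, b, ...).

From 1: 1 → 10 → 3 → 8 → 2 → 9 → 4 → 6 → 5 → 7 → 1, closing the cycle (1, 10, 3, 8, 2, 9, 4, 6, 5, 7).
Continuing from each remaining unvisited element yields (1, 10, 3, 8, 2, 9, 4, 6, 5, 7).

(1, 10, 3, 8, 2, 9, 4, 6, 5, 7)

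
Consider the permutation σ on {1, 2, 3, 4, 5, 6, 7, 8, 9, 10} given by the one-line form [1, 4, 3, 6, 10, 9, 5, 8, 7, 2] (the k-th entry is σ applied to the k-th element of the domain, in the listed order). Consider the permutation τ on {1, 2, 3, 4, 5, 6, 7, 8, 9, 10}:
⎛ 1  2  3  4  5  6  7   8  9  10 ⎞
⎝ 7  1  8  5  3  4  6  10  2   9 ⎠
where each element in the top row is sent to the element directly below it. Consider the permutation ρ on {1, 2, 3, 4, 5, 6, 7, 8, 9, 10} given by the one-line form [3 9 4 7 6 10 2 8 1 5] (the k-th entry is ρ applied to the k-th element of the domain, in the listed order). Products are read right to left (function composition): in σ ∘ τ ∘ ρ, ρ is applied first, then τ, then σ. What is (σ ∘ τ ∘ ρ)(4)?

Apply the permutations in order: ρ(4) = 7, then τ(7) = 6, then σ(6) = 9. So (σ ∘ τ ∘ ρ)(4) = 9.

9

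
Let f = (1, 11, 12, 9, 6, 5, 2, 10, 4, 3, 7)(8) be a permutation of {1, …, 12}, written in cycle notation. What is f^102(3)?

11

3 lies in the 11-cycle (1, 11, 12, 9, 6, 5, 2, 10, 4, 3, 7).
Powers repeat with period 11 on this cycle, and 102 mod 11 = 3, so f^102(3) = f^3(3).
Advancing 3 steps from 3: 3 → 7 → 1 → 11.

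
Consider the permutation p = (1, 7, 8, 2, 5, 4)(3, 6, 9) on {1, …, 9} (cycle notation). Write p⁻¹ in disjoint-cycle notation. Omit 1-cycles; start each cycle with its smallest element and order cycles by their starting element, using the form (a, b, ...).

(1, 4, 5, 2, 8, 7)(3, 9, 6)

Inverting a permutation written in cycle notation just reverses the order within every cycle.
After reversing and putting each cycle's least element first, p⁻¹ = (1, 4, 5, 2, 8, 7)(3, 9, 6).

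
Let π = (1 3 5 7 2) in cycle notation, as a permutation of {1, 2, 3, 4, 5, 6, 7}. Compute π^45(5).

5

5 lies in the 5-cycle (1 3 5 7 2).
Since the cycle has length 5, π^45 acts on it the same as π^0 (45 mod 5 = 0).
So π^45(5) = 5.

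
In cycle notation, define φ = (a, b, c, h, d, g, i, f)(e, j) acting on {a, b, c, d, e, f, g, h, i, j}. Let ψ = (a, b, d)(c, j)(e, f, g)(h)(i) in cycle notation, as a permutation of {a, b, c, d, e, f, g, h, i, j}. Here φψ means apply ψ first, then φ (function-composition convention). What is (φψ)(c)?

e

ψ(c) = j, then φ(j) = e; composing gives (φψ)(c) = e.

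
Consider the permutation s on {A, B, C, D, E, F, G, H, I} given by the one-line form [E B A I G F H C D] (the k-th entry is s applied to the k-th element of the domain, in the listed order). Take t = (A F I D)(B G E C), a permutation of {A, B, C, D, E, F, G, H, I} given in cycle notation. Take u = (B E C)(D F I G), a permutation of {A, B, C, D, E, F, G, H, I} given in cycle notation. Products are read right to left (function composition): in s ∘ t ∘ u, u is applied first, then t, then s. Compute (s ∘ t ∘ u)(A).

Chase A: u(A) = A; t(A) = F; s(F) = F. Hence (s ∘ t ∘ u)(A) = F.

F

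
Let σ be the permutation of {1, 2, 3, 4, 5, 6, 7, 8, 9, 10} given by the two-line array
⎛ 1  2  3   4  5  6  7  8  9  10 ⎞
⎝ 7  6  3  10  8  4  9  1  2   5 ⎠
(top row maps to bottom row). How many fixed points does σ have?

1

The fixed points (elements with σ(x) = x) are {3}, so there is 1.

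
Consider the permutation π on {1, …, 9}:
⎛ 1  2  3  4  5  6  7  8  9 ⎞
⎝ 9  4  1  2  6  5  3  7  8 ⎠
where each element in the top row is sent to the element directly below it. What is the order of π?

10

The disjoint-cycle form of π has cycle lengths 5, 2, 2.
Since disjoint cycles commute, ord(π) = lcm(5, 2, 2) = 10.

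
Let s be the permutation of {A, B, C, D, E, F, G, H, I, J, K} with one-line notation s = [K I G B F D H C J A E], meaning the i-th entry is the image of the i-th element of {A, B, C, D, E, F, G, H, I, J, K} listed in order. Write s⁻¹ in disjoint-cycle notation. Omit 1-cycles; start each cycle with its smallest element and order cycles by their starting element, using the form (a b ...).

(A J I B D F E K)(C H G)

The cycle decomposition of s is (A K E F D B I J)(C G H).
Reversing each cycle (and rotating so the smallest element leads) gives s⁻¹ = (A J I B D F E K)(C H G).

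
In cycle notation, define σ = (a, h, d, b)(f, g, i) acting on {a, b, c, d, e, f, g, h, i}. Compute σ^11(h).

h lies in the 4-cycle (a, h, d, b).
Powers repeat with period 4 on this cycle, and 11 mod 4 = 3, so σ^11(h) = σ^3(h).
Advancing 3 steps from h: h → d → b → a.

a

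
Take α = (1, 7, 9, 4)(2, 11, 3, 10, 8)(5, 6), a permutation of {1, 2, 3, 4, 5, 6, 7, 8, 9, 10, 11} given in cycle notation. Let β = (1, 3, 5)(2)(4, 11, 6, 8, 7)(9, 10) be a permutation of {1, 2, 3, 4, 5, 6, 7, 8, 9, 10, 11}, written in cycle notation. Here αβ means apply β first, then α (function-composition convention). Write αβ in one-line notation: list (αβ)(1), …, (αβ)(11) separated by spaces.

10 11 6 3 7 2 1 9 8 4 5

Chase each element through β then α: 1 → 3 → 10; 2 → 2 → 11; 3 → 5 → 6; 4 → 11 → 3; 5 → 1 → 7; 6 → 8 → 2; 7 → 4 → 1; 8 → 7 → 9; 9 → 10 → 8; 10 → 9 → 4; 11 → 6 → 5.
Collecting the images, αβ = [10 11 6 3 7 2 1 9 8 4 5].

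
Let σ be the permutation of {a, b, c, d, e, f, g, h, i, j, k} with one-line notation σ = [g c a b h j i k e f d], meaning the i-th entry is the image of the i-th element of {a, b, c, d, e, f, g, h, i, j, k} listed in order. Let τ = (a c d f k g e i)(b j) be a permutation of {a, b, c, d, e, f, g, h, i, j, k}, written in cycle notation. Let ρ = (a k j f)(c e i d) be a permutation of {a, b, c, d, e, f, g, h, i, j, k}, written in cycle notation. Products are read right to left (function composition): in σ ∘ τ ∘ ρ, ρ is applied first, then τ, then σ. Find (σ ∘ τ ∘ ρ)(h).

Apply the permutations in order: ρ(h) = h, then τ(h) = h, then σ(h) = k. So (σ ∘ τ ∘ ρ)(h) = k.

k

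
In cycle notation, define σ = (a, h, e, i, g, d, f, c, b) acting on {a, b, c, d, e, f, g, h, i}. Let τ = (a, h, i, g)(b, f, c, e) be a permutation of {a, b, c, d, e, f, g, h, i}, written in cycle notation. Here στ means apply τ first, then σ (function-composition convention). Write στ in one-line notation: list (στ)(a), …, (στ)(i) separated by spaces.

(στ)(x) = σ(τ(x)). Computing each image: σ(τ(a)) = σ(h) = e, σ(τ(b)) = σ(f) = c, σ(τ(c)) = σ(e) = i, σ(τ(d)) = σ(d) = f, σ(τ(e)) = σ(b) = a, σ(τ(f)) = σ(c) = b, σ(τ(g)) = σ(a) = h, σ(τ(h)) = σ(i) = g, σ(τ(i)) = σ(g) = d.
Hence στ = [e c i f a b h g d].

e c i f a b h g d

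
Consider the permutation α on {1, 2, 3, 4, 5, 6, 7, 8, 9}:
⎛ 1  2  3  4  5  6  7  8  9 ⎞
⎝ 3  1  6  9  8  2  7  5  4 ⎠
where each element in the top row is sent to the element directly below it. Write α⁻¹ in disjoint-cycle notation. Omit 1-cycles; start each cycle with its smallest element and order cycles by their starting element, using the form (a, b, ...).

(1, 2, 6, 3)(4, 9)(5, 8)

The cycle decomposition of α is (1, 3, 6, 2)(4, 9)(5, 8).
The inverse reverses every cycle; in canonical form, α⁻¹ = (1, 2, 6, 3)(4, 9)(5, 8).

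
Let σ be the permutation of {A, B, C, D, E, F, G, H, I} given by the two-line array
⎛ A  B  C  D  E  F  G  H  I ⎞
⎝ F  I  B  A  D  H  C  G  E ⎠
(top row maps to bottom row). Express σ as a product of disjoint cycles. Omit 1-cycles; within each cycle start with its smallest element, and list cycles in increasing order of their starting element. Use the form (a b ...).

From A: A → F → H → G → C → B → I → E → D → A, closing the cycle (A F H G C B I E D).
Continuing from each remaining unvisited element yields (A F H G C B I E D).

(A F H G C B I E D)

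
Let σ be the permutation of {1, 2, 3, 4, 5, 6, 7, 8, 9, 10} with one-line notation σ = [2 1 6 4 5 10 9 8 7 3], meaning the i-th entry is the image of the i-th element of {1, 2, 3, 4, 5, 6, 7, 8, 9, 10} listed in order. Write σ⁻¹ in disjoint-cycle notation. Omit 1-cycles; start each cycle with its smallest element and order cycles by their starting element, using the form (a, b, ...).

The cycle decomposition of σ is (1, 2)(3, 6, 10)(7, 9).
Reversing each cycle (and rotating so the smallest element leads) gives σ⁻¹ = (1, 2)(3, 10, 6)(7, 9).

(1, 2)(3, 10, 6)(7, 9)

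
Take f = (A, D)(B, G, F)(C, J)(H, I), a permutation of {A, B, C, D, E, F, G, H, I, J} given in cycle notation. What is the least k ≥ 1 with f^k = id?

6

The cycle type of f is (3, 2, 2, 2, 1).
The order is lcm(3, 2, 2, 2) = 6.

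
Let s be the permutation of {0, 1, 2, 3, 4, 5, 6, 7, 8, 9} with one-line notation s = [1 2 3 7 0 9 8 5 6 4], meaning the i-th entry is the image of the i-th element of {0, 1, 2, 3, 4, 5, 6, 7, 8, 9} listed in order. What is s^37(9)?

Tracing 9 → 4 → … returns to 9 after 8 steps, so 9 lies in an 8-cycle (0 1 2 3 7 5 9 4).
Since the cycle has length 8, s^37 acts on it the same as s^5 (37 mod 8 = 5).
Stepping 5 places around the cycle: 9 → 4 → 0 → 1 → 2 → 3.

3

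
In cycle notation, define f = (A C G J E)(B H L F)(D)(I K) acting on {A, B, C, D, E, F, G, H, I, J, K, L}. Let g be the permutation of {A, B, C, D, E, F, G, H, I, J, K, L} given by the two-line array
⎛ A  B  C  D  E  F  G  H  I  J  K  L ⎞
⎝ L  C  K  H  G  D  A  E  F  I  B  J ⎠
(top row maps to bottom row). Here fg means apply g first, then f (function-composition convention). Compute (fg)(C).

g(C) = K, then f(K) = I; composing gives (fg)(C) = I.

I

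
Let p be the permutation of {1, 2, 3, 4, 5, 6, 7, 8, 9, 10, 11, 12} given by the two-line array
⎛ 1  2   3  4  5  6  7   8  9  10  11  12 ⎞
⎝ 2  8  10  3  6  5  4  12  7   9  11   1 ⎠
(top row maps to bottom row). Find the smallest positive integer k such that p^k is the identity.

20

Decomposing into disjoint cycles gives cycle lengths 5, 4, 2, 1.
Since disjoint cycles commute, ord(p) = lcm(5, 4, 2) = 20.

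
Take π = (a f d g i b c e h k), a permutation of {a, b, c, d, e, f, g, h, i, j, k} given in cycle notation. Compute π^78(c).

i

c lies in the 10-cycle (a f d g i b c e h k).
Powers repeat with period 10 on this cycle, and 78 mod 10 = 8, so π^78(c) = π^8(c).
Stepping 8 places around the cycle: c → e → h → k → a → f → d → g → i.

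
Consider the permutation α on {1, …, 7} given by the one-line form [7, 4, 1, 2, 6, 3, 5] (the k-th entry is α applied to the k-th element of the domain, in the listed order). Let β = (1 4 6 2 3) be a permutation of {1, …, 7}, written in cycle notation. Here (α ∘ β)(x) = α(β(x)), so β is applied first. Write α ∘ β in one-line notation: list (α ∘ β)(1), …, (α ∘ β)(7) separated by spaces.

2 1 7 3 6 4 5

(α ∘ β)(x) = α(β(x)). Computing each image: α(β(1)) = α(4) = 2, α(β(2)) = α(3) = 1, α(β(3)) = α(1) = 7, α(β(4)) = α(6) = 3, α(β(5)) = α(5) = 6, α(β(6)) = α(2) = 4, α(β(7)) = α(7) = 5.
Hence α ∘ β = [2 1 7 3 6 4 5].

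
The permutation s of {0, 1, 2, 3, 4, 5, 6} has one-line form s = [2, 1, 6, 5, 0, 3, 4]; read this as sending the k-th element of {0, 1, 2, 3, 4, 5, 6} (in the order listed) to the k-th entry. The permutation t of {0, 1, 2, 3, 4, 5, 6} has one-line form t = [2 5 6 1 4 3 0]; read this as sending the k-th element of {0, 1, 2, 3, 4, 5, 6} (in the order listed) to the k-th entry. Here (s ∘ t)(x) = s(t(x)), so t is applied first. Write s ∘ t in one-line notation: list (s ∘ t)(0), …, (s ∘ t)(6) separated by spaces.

Chase each element through t then s: 0 → 2 → 6; 1 → 5 → 3; 2 → 6 → 4; 3 → 1 → 1; 4 → 4 → 0; 5 → 3 → 5; 6 → 0 → 2.
Collecting the images, s ∘ t = [6 3 4 1 0 5 2].

6 3 4 1 0 5 2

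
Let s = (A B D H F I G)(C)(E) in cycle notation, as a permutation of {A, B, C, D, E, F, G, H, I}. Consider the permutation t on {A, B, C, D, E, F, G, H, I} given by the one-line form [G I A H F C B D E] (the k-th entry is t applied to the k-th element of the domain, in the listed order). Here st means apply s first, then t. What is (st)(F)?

E

s(F) = I, then t(I) = E; composing gives (st)(F) = E.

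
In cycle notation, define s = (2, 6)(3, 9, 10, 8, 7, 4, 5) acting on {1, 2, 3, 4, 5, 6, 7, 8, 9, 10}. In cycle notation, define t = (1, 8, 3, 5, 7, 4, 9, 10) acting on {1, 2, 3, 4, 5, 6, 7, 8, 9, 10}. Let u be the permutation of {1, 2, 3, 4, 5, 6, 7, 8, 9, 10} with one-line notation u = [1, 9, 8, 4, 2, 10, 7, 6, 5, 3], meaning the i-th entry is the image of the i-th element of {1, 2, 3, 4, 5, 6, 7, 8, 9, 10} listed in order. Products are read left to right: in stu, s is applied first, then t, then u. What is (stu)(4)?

7

Apply the permutations in order: s(4) = 5, then t(5) = 7, then u(7) = 7. So (stu)(4) = 7.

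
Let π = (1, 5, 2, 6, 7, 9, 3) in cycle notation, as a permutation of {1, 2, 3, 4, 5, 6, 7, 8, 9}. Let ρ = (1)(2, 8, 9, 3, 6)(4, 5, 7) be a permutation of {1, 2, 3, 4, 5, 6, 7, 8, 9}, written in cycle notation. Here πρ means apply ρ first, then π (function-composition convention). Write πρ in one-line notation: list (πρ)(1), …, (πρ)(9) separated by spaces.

(πρ)(x) = π(ρ(x)). Computing each image: π(ρ(1)) = π(1) = 5, π(ρ(2)) = π(8) = 8, π(ρ(3)) = π(6) = 7, π(ρ(4)) = π(5) = 2, π(ρ(5)) = π(7) = 9, π(ρ(6)) = π(2) = 6, π(ρ(7)) = π(4) = 4, π(ρ(8)) = π(9) = 3, π(ρ(9)) = π(3) = 1.
Hence πρ = [5 8 7 2 9 6 4 3 1].

5 8 7 2 9 6 4 3 1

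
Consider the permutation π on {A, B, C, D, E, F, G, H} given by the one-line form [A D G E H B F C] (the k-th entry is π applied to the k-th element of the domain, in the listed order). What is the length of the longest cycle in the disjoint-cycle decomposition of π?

7

Decomposing into disjoint cycles gives (B, D, E, H, C, G, F); the longest has length 7.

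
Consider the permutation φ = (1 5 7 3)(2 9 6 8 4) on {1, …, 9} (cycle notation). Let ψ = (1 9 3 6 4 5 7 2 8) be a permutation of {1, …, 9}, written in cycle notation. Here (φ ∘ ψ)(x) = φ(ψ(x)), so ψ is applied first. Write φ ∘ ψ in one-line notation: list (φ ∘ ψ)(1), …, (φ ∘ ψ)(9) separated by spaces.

Chase each element through ψ then φ: 1 → 9 → 6; 2 → 8 → 4; 3 → 6 → 8; 4 → 5 → 7; 5 → 7 → 3; 6 → 4 → 2; 7 → 2 → 9; 8 → 1 → 5; 9 → 3 → 1.
Collecting the images, φ ∘ ψ = [6 4 8 7 3 2 9 5 1].

6 4 8 7 3 2 9 5 1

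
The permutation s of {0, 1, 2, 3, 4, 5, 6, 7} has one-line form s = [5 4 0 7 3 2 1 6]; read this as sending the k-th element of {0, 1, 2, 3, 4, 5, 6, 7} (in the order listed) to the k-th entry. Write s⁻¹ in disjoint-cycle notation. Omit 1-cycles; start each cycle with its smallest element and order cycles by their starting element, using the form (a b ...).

(0 2 5)(1 6 7 3 4)

The cycle decomposition of s is (0 5 2)(1 4 3 7 6).
Reversing each cycle (and rotating so the smallest element leads) gives s⁻¹ = (0 2 5)(1 6 7 3 4).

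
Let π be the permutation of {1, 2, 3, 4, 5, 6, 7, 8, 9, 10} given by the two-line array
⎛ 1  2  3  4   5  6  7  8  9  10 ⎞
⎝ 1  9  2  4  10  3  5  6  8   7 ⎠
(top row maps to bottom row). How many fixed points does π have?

The fixed points (elements with π(x) = x) are {1, 4}, so there are 2.

2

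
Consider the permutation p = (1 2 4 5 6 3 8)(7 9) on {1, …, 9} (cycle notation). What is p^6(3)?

3 lies in the 7-cycle (1 2 4 5 6 3 8).
Advancing 6 steps from 3: 3 → 8 → 1 → 2 → 4 → 5 → 6.

6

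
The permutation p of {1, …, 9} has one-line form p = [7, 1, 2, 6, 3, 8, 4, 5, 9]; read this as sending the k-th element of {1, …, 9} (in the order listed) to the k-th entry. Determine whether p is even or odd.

odd

In disjoint-cycle form the cycle lengths are 8, 1.
A cycle is odd iff its length is even; p has 1 even-length cycle, so sgn(p) = (−1)^1 and p is odd.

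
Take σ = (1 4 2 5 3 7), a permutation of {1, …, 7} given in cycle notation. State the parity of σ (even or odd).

The cycle lengths are 6, 1.
A cycle is odd iff its length is even; σ has 1 even-length cycle, so sgn(σ) = (−1)^1 and σ is odd.

odd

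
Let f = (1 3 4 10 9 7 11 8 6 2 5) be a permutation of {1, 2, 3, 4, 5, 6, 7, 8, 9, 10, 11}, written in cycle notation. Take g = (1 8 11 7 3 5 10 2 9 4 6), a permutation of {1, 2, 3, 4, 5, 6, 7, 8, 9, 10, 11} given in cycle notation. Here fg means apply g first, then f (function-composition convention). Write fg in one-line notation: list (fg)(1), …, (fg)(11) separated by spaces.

Chase each element through g then f: 1 → 8 → 6; 2 → 9 → 7; 3 → 5 → 1; 4 → 6 → 2; 5 → 10 → 9; 6 → 1 → 3; 7 → 3 → 4; 8 → 11 → 8; 9 → 4 → 10; 10 → 2 → 5; 11 → 7 → 11.
Collecting the images, fg = [6 7 1 2 9 3 4 8 10 5 11].

6 7 1 2 9 3 4 8 10 5 11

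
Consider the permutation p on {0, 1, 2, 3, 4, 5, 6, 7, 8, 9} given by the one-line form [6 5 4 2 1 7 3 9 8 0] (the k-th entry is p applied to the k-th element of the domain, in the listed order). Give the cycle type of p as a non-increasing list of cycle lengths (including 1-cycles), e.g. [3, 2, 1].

[9, 1]

The disjoint cycles are (0 6 3 2 4 1 5 7 9)(8), with lengths 9, 1 in non-increasing order.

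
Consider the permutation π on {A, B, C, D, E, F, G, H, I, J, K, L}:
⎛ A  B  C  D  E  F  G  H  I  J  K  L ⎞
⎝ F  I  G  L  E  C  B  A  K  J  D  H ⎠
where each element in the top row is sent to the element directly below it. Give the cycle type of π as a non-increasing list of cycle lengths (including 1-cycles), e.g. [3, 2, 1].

[10, 1, 1]

The disjoint cycles are (A, F, C, G, B, I, K, D, L, H)(E)(J), with lengths 10, 1, 1 in non-increasing order.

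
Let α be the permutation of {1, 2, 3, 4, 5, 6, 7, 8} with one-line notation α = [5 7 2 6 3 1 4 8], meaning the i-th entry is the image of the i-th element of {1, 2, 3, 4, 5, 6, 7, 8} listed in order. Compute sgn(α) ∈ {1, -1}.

1

In disjoint-cycle form the cycle lengths are 7, 1.
A cycle of length ℓ contributes ℓ−1 transpositions, so α is a product of 6 transpositions — even.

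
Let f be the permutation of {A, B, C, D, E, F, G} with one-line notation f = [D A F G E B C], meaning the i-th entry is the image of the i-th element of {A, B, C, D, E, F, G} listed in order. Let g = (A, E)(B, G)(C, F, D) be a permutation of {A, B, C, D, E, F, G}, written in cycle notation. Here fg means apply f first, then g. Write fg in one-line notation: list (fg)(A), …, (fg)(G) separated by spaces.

C E D B A G F

(fg)(x) = g(f(x)). Computing each image: g(f(A)) = g(D) = C, g(f(B)) = g(A) = E, g(f(C)) = g(F) = D, g(f(D)) = g(G) = B, g(f(E)) = g(E) = A, g(f(F)) = g(B) = G, g(f(G)) = g(C) = F.
Hence fg = [C E D B A G F].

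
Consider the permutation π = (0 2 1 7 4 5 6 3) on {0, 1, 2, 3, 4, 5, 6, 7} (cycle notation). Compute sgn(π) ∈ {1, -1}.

The cycle lengths are 8.
A cycle of length ℓ contributes ℓ−1 transpositions, so π is a product of 7 transpositions — odd.

-1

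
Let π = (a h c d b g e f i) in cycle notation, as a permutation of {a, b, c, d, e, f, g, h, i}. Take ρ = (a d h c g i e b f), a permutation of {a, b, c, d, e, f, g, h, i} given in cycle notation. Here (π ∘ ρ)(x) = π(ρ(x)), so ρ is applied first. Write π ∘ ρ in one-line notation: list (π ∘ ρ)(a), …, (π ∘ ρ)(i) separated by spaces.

For each element, apply ρ then π: a → d → b; b → f → i; c → g → e; d → h → c; e → b → g; f → a → h; g → i → a; h → c → d; i → e → f.
Collecting the images, π ∘ ρ = [b i e c g h a d f].

b i e c g h a d f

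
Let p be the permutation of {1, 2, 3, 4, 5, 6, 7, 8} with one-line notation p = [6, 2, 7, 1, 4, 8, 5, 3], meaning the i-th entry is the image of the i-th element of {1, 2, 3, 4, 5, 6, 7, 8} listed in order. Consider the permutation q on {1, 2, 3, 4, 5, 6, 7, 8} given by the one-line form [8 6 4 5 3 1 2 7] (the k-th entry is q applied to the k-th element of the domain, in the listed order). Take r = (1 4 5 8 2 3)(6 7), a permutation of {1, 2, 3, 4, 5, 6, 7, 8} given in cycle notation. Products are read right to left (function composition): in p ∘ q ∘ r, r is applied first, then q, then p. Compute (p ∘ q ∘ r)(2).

Chase 2: r(2) = 3; q(3) = 4; p(4) = 1. Hence (p ∘ q ∘ r)(2) = 1.

1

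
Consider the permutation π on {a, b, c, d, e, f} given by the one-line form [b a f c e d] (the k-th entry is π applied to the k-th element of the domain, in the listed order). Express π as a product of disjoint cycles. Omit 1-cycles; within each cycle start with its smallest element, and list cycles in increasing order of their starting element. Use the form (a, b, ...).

From a: a → b → a, closing the cycle (a, b).
Continuing from each remaining unvisited element yields (a, b)(c, f, d).

(a, b)(c, f, d)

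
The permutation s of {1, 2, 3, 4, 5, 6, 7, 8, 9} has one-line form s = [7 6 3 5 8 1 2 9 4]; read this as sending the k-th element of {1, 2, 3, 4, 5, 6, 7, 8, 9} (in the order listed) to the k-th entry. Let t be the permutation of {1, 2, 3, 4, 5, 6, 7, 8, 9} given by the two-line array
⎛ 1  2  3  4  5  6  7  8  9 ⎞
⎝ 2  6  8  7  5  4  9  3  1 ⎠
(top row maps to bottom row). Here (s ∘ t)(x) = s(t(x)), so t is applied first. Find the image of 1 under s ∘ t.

First apply t: t(1) = 2, then s(2) = 6. Thus (s ∘ t)(1) = 6.

6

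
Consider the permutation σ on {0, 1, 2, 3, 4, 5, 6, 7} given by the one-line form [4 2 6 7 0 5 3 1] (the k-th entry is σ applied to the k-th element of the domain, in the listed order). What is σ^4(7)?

3

Tracing 7 → 1 → … returns to 7 after 5 steps, so 7 lies in a 5-cycle (1, 2, 6, 3, 7).
Advancing 4 steps from 7: 7 → 1 → 2 → 6 → 3.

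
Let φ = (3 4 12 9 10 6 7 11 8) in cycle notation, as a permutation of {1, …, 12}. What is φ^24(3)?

7

3 lies in the 9-cycle (3 4 12 9 10 6 7 11 8).
Since the cycle has length 9, φ^24 acts on it the same as φ^6 (24 mod 9 = 6).
Stepping 6 places around the cycle: 3 → 4 → 12 → 9 → 10 → 6 → 7.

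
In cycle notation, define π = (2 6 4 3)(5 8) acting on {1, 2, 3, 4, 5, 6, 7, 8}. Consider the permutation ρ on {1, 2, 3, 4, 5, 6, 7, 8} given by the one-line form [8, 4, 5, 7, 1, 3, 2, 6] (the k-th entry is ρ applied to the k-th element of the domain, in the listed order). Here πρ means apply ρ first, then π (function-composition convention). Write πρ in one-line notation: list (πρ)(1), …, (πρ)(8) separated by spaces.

5 3 8 7 1 2 6 4

Chase each element through ρ then π: 1 → 8 → 5; 2 → 4 → 3; 3 → 5 → 8; 4 → 7 → 7; 5 → 1 → 1; 6 → 3 → 2; 7 → 2 → 6; 8 → 6 → 4.
Collecting the images, πρ = [5 3 8 7 1 2 6 4].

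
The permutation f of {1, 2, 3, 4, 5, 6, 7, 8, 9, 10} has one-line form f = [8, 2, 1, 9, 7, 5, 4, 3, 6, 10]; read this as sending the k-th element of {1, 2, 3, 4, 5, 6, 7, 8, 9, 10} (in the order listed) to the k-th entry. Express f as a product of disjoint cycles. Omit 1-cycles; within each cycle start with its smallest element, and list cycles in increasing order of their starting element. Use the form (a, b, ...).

From 1: 1 → 8 → 3 → 1, closing the cycle (1, 8, 3).
Continuing from each remaining unvisited element yields (1, 8, 3)(4, 9, 6, 5, 7).

(1, 8, 3)(4, 9, 6, 5, 7)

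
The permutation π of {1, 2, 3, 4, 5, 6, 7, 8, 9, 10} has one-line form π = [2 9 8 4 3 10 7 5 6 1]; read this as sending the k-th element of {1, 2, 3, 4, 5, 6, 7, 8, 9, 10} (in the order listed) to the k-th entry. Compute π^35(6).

6

Tracing 6 → 10 → … returns to 6 after 5 steps, so 6 lies in a 5-cycle (1, 2, 9, 6, 10).
Since the cycle has length 5, π^35 acts on it the same as π^0 (35 mod 5 = 0).
So π^35(6) = 6.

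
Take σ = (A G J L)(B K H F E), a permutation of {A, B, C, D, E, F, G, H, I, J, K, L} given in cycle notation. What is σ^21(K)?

K lies in the 5-cycle (B K H F E).
Powers repeat with period 5 on this cycle, and 21 mod 5 = 1, so σ^21(K) = σ^1(K).
Advancing 1 step from K: K → H.

H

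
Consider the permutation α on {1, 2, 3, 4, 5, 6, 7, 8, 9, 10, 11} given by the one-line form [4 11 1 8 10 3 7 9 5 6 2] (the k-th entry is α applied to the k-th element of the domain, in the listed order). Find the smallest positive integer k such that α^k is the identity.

Writing α as disjoint cycles, the cycle lengths are 8, 2, 1.
The order of α is the least common multiple of its cycle lengths: lcm(8, 2) = 8.

8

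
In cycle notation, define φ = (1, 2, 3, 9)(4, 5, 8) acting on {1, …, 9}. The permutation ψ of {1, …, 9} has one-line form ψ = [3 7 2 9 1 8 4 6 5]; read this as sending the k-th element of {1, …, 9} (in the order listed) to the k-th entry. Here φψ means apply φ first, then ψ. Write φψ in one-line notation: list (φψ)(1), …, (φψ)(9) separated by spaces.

(φψ)(x) = ψ(φ(x)). Computing each image: ψ(φ(1)) = ψ(2) = 7, ψ(φ(2)) = ψ(3) = 2, ψ(φ(3)) = ψ(9) = 5, ψ(φ(4)) = ψ(5) = 1, ψ(φ(5)) = ψ(8) = 6, ψ(φ(6)) = ψ(6) = 8, ψ(φ(7)) = ψ(7) = 4, ψ(φ(8)) = ψ(4) = 9, ψ(φ(9)) = ψ(1) = 3.
Hence φψ = [7 2 5 1 6 8 4 9 3].

7 2 5 1 6 8 4 9 3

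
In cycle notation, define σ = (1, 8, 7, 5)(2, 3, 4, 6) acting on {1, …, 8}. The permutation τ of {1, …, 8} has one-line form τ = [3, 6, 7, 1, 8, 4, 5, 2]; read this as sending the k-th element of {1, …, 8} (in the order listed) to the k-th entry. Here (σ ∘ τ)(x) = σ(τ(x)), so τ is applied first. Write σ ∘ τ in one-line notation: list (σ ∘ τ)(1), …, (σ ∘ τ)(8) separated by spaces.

4 2 5 8 7 6 1 3

For each element, apply τ then σ: 1 → 3 → 4; 2 → 6 → 2; 3 → 7 → 5; 4 → 1 → 8; 5 → 8 → 7; 6 → 4 → 6; 7 → 5 → 1; 8 → 2 → 3.
So σ ∘ τ in one-line form is 4 2 5 8 7 6 1 3.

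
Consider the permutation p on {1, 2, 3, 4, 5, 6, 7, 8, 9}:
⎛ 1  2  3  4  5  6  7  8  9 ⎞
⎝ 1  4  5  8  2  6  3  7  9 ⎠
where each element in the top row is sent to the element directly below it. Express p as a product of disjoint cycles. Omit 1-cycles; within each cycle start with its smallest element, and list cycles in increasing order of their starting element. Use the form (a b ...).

(2 4 8 7 3 5)

Start at 2 and follow images: 2 → 4 → 8 → 7 → 3 → 5 → 2, giving the cycle (2 4 8 7 3 5).
Continuing from each remaining unvisited element yields (2 4 8 7 3 5).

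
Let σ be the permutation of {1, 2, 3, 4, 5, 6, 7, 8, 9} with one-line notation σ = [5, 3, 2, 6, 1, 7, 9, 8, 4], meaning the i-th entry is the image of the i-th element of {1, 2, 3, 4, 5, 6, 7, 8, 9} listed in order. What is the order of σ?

Writing σ as disjoint cycles, the cycle lengths are 4, 2, 2, 1.
The order is lcm(4, 2, 2) = 4.

4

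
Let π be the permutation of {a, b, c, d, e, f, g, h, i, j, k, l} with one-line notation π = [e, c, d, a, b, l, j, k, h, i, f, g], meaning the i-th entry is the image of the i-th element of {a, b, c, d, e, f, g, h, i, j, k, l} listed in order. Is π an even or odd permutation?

even

In disjoint-cycle form the cycle lengths are 7, 5.
A cycle of length ℓ contributes ℓ−1 transpositions, so π is a product of 6 + 4 = 10 transpositions — even.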